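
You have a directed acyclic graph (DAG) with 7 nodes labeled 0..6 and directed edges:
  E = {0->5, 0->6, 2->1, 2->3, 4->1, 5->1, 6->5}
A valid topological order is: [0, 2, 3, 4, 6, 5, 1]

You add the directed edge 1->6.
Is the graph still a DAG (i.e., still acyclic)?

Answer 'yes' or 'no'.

Given toposort: [0, 2, 3, 4, 6, 5, 1]
Position of 1: index 6; position of 6: index 4
New edge 1->6: backward (u after v in old order)
Backward edge: old toposort is now invalid. Check if this creates a cycle.
Does 6 already reach 1? Reachable from 6: [1, 5, 6]. YES -> cycle!
Still a DAG? no

Answer: no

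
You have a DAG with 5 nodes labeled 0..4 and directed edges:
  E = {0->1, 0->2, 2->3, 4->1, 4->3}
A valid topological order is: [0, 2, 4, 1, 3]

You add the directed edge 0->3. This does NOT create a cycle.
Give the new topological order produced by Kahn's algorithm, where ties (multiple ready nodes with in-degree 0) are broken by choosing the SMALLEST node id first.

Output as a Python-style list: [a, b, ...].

Old toposort: [0, 2, 4, 1, 3]
Added edge: 0->3
Position of 0 (0) < position of 3 (4). Old order still valid.
Run Kahn's algorithm (break ties by smallest node id):
  initial in-degrees: [0, 2, 1, 3, 0]
  ready (indeg=0): [0, 4]
  pop 0: indeg[1]->1; indeg[2]->0; indeg[3]->2 | ready=[2, 4] | order so far=[0]
  pop 2: indeg[3]->1 | ready=[4] | order so far=[0, 2]
  pop 4: indeg[1]->0; indeg[3]->0 | ready=[1, 3] | order so far=[0, 2, 4]
  pop 1: no out-edges | ready=[3] | order so far=[0, 2, 4, 1]
  pop 3: no out-edges | ready=[] | order so far=[0, 2, 4, 1, 3]
  Result: [0, 2, 4, 1, 3]

Answer: [0, 2, 4, 1, 3]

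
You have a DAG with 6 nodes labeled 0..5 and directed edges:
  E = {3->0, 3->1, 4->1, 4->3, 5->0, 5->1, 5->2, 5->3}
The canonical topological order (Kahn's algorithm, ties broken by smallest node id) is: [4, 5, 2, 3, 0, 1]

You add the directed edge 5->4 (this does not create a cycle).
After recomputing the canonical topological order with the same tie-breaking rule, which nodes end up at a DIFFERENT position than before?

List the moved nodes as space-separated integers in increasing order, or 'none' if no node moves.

Answer: 2 4 5

Derivation:
Old toposort: [4, 5, 2, 3, 0, 1]
Added edge 5->4
Recompute Kahn (smallest-id tiebreak):
  initial in-degrees: [2, 3, 1, 2, 1, 0]
  ready (indeg=0): [5]
  pop 5: indeg[0]->1; indeg[1]->2; indeg[2]->0; indeg[3]->1; indeg[4]->0 | ready=[2, 4] | order so far=[5]
  pop 2: no out-edges | ready=[4] | order so far=[5, 2]
  pop 4: indeg[1]->1; indeg[3]->0 | ready=[3] | order so far=[5, 2, 4]
  pop 3: indeg[0]->0; indeg[1]->0 | ready=[0, 1] | order so far=[5, 2, 4, 3]
  pop 0: no out-edges | ready=[1] | order so far=[5, 2, 4, 3, 0]
  pop 1: no out-edges | ready=[] | order so far=[5, 2, 4, 3, 0, 1]
New canonical toposort: [5, 2, 4, 3, 0, 1]
Compare positions:
  Node 0: index 4 -> 4 (same)
  Node 1: index 5 -> 5 (same)
  Node 2: index 2 -> 1 (moved)
  Node 3: index 3 -> 3 (same)
  Node 4: index 0 -> 2 (moved)
  Node 5: index 1 -> 0 (moved)
Nodes that changed position: 2 4 5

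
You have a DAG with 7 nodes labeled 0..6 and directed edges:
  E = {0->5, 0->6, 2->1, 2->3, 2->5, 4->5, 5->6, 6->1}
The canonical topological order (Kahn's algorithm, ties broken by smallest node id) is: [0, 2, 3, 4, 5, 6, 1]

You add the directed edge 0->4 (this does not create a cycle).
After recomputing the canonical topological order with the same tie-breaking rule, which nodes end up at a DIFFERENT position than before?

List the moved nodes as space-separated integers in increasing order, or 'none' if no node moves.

Answer: none

Derivation:
Old toposort: [0, 2, 3, 4, 5, 6, 1]
Added edge 0->4
Recompute Kahn (smallest-id tiebreak):
  initial in-degrees: [0, 2, 0, 1, 1, 3, 2]
  ready (indeg=0): [0, 2]
  pop 0: indeg[4]->0; indeg[5]->2; indeg[6]->1 | ready=[2, 4] | order so far=[0]
  pop 2: indeg[1]->1; indeg[3]->0; indeg[5]->1 | ready=[3, 4] | order so far=[0, 2]
  pop 3: no out-edges | ready=[4] | order so far=[0, 2, 3]
  pop 4: indeg[5]->0 | ready=[5] | order so far=[0, 2, 3, 4]
  pop 5: indeg[6]->0 | ready=[6] | order so far=[0, 2, 3, 4, 5]
  pop 6: indeg[1]->0 | ready=[1] | order so far=[0, 2, 3, 4, 5, 6]
  pop 1: no out-edges | ready=[] | order so far=[0, 2, 3, 4, 5, 6, 1]
New canonical toposort: [0, 2, 3, 4, 5, 6, 1]
Compare positions:
  Node 0: index 0 -> 0 (same)
  Node 1: index 6 -> 6 (same)
  Node 2: index 1 -> 1 (same)
  Node 3: index 2 -> 2 (same)
  Node 4: index 3 -> 3 (same)
  Node 5: index 4 -> 4 (same)
  Node 6: index 5 -> 5 (same)
Nodes that changed position: none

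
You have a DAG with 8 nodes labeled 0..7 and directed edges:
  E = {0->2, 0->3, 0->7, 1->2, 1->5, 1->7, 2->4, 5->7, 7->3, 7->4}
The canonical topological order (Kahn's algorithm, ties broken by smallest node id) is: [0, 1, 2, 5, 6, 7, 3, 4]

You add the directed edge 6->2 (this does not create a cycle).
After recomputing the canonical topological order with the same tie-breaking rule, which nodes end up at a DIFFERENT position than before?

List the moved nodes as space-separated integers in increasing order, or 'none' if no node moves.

Answer: 2 5 6

Derivation:
Old toposort: [0, 1, 2, 5, 6, 7, 3, 4]
Added edge 6->2
Recompute Kahn (smallest-id tiebreak):
  initial in-degrees: [0, 0, 3, 2, 2, 1, 0, 3]
  ready (indeg=0): [0, 1, 6]
  pop 0: indeg[2]->2; indeg[3]->1; indeg[7]->2 | ready=[1, 6] | order so far=[0]
  pop 1: indeg[2]->1; indeg[5]->0; indeg[7]->1 | ready=[5, 6] | order so far=[0, 1]
  pop 5: indeg[7]->0 | ready=[6, 7] | order so far=[0, 1, 5]
  pop 6: indeg[2]->0 | ready=[2, 7] | order so far=[0, 1, 5, 6]
  pop 2: indeg[4]->1 | ready=[7] | order so far=[0, 1, 5, 6, 2]
  pop 7: indeg[3]->0; indeg[4]->0 | ready=[3, 4] | order so far=[0, 1, 5, 6, 2, 7]
  pop 3: no out-edges | ready=[4] | order so far=[0, 1, 5, 6, 2, 7, 3]
  pop 4: no out-edges | ready=[] | order so far=[0, 1, 5, 6, 2, 7, 3, 4]
New canonical toposort: [0, 1, 5, 6, 2, 7, 3, 4]
Compare positions:
  Node 0: index 0 -> 0 (same)
  Node 1: index 1 -> 1 (same)
  Node 2: index 2 -> 4 (moved)
  Node 3: index 6 -> 6 (same)
  Node 4: index 7 -> 7 (same)
  Node 5: index 3 -> 2 (moved)
  Node 6: index 4 -> 3 (moved)
  Node 7: index 5 -> 5 (same)
Nodes that changed position: 2 5 6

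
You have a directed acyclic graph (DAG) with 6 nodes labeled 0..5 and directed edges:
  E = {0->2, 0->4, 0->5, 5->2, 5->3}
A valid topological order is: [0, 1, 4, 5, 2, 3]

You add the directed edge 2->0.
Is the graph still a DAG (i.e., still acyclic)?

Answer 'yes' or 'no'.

Answer: no

Derivation:
Given toposort: [0, 1, 4, 5, 2, 3]
Position of 2: index 4; position of 0: index 0
New edge 2->0: backward (u after v in old order)
Backward edge: old toposort is now invalid. Check if this creates a cycle.
Does 0 already reach 2? Reachable from 0: [0, 2, 3, 4, 5]. YES -> cycle!
Still a DAG? no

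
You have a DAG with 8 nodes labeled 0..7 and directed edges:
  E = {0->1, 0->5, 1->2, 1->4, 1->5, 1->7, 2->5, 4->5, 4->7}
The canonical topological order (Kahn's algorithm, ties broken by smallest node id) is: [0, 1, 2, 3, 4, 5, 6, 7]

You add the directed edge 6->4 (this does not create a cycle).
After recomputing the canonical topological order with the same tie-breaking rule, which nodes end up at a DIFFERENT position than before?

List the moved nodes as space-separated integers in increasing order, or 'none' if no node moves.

Answer: 4 5 6

Derivation:
Old toposort: [0, 1, 2, 3, 4, 5, 6, 7]
Added edge 6->4
Recompute Kahn (smallest-id tiebreak):
  initial in-degrees: [0, 1, 1, 0, 2, 4, 0, 2]
  ready (indeg=0): [0, 3, 6]
  pop 0: indeg[1]->0; indeg[5]->3 | ready=[1, 3, 6] | order so far=[0]
  pop 1: indeg[2]->0; indeg[4]->1; indeg[5]->2; indeg[7]->1 | ready=[2, 3, 6] | order so far=[0, 1]
  pop 2: indeg[5]->1 | ready=[3, 6] | order so far=[0, 1, 2]
  pop 3: no out-edges | ready=[6] | order so far=[0, 1, 2, 3]
  pop 6: indeg[4]->0 | ready=[4] | order so far=[0, 1, 2, 3, 6]
  pop 4: indeg[5]->0; indeg[7]->0 | ready=[5, 7] | order so far=[0, 1, 2, 3, 6, 4]
  pop 5: no out-edges | ready=[7] | order so far=[0, 1, 2, 3, 6, 4, 5]
  pop 7: no out-edges | ready=[] | order so far=[0, 1, 2, 3, 6, 4, 5, 7]
New canonical toposort: [0, 1, 2, 3, 6, 4, 5, 7]
Compare positions:
  Node 0: index 0 -> 0 (same)
  Node 1: index 1 -> 1 (same)
  Node 2: index 2 -> 2 (same)
  Node 3: index 3 -> 3 (same)
  Node 4: index 4 -> 5 (moved)
  Node 5: index 5 -> 6 (moved)
  Node 6: index 6 -> 4 (moved)
  Node 7: index 7 -> 7 (same)
Nodes that changed position: 4 5 6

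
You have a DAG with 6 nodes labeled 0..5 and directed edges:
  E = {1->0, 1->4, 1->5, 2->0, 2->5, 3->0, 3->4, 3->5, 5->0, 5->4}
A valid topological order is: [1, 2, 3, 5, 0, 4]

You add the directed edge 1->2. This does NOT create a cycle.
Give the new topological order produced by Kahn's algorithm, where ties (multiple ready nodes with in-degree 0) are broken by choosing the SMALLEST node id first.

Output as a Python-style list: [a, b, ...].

Answer: [1, 2, 3, 5, 0, 4]

Derivation:
Old toposort: [1, 2, 3, 5, 0, 4]
Added edge: 1->2
Position of 1 (0) < position of 2 (1). Old order still valid.
Run Kahn's algorithm (break ties by smallest node id):
  initial in-degrees: [4, 0, 1, 0, 3, 3]
  ready (indeg=0): [1, 3]
  pop 1: indeg[0]->3; indeg[2]->0; indeg[4]->2; indeg[5]->2 | ready=[2, 3] | order so far=[1]
  pop 2: indeg[0]->2; indeg[5]->1 | ready=[3] | order so far=[1, 2]
  pop 3: indeg[0]->1; indeg[4]->1; indeg[5]->0 | ready=[5] | order so far=[1, 2, 3]
  pop 5: indeg[0]->0; indeg[4]->0 | ready=[0, 4] | order so far=[1, 2, 3, 5]
  pop 0: no out-edges | ready=[4] | order so far=[1, 2, 3, 5, 0]
  pop 4: no out-edges | ready=[] | order so far=[1, 2, 3, 5, 0, 4]
  Result: [1, 2, 3, 5, 0, 4]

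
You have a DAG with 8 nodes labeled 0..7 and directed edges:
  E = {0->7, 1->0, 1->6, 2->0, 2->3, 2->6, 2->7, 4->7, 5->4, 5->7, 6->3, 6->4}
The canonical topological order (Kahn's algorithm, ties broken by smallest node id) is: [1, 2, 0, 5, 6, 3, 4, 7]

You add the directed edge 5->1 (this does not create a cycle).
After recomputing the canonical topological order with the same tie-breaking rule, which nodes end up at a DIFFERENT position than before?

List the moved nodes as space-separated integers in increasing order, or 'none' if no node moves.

Answer: 0 1 2 5

Derivation:
Old toposort: [1, 2, 0, 5, 6, 3, 4, 7]
Added edge 5->1
Recompute Kahn (smallest-id tiebreak):
  initial in-degrees: [2, 1, 0, 2, 2, 0, 2, 4]
  ready (indeg=0): [2, 5]
  pop 2: indeg[0]->1; indeg[3]->1; indeg[6]->1; indeg[7]->3 | ready=[5] | order so far=[2]
  pop 5: indeg[1]->0; indeg[4]->1; indeg[7]->2 | ready=[1] | order so far=[2, 5]
  pop 1: indeg[0]->0; indeg[6]->0 | ready=[0, 6] | order so far=[2, 5, 1]
  pop 0: indeg[7]->1 | ready=[6] | order so far=[2, 5, 1, 0]
  pop 6: indeg[3]->0; indeg[4]->0 | ready=[3, 4] | order so far=[2, 5, 1, 0, 6]
  pop 3: no out-edges | ready=[4] | order so far=[2, 5, 1, 0, 6, 3]
  pop 4: indeg[7]->0 | ready=[7] | order so far=[2, 5, 1, 0, 6, 3, 4]
  pop 7: no out-edges | ready=[] | order so far=[2, 5, 1, 0, 6, 3, 4, 7]
New canonical toposort: [2, 5, 1, 0, 6, 3, 4, 7]
Compare positions:
  Node 0: index 2 -> 3 (moved)
  Node 1: index 0 -> 2 (moved)
  Node 2: index 1 -> 0 (moved)
  Node 3: index 5 -> 5 (same)
  Node 4: index 6 -> 6 (same)
  Node 5: index 3 -> 1 (moved)
  Node 6: index 4 -> 4 (same)
  Node 7: index 7 -> 7 (same)
Nodes that changed position: 0 1 2 5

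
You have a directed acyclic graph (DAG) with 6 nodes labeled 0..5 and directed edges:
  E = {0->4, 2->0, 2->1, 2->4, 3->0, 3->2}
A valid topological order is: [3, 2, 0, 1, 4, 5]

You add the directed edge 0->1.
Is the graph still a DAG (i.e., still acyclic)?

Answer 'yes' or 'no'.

Given toposort: [3, 2, 0, 1, 4, 5]
Position of 0: index 2; position of 1: index 3
New edge 0->1: forward
Forward edge: respects the existing order. Still a DAG, same toposort still valid.
Still a DAG? yes

Answer: yes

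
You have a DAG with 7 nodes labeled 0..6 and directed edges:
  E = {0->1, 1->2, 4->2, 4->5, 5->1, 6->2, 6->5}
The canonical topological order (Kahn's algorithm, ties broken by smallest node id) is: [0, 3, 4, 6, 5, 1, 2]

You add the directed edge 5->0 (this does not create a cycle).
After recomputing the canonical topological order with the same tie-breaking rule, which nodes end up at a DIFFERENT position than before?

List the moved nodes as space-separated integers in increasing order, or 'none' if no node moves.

Answer: 0 3 4 5 6

Derivation:
Old toposort: [0, 3, 4, 6, 5, 1, 2]
Added edge 5->0
Recompute Kahn (smallest-id tiebreak):
  initial in-degrees: [1, 2, 3, 0, 0, 2, 0]
  ready (indeg=0): [3, 4, 6]
  pop 3: no out-edges | ready=[4, 6] | order so far=[3]
  pop 4: indeg[2]->2; indeg[5]->1 | ready=[6] | order so far=[3, 4]
  pop 6: indeg[2]->1; indeg[5]->0 | ready=[5] | order so far=[3, 4, 6]
  pop 5: indeg[0]->0; indeg[1]->1 | ready=[0] | order so far=[3, 4, 6, 5]
  pop 0: indeg[1]->0 | ready=[1] | order so far=[3, 4, 6, 5, 0]
  pop 1: indeg[2]->0 | ready=[2] | order so far=[3, 4, 6, 5, 0, 1]
  pop 2: no out-edges | ready=[] | order so far=[3, 4, 6, 5, 0, 1, 2]
New canonical toposort: [3, 4, 6, 5, 0, 1, 2]
Compare positions:
  Node 0: index 0 -> 4 (moved)
  Node 1: index 5 -> 5 (same)
  Node 2: index 6 -> 6 (same)
  Node 3: index 1 -> 0 (moved)
  Node 4: index 2 -> 1 (moved)
  Node 5: index 4 -> 3 (moved)
  Node 6: index 3 -> 2 (moved)
Nodes that changed position: 0 3 4 5 6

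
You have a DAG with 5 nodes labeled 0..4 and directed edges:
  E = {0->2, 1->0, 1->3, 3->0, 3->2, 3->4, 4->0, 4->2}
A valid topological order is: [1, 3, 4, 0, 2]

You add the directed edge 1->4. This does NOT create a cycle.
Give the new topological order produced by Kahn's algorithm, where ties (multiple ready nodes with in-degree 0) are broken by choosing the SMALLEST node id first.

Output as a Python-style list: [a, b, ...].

Answer: [1, 3, 4, 0, 2]

Derivation:
Old toposort: [1, 3, 4, 0, 2]
Added edge: 1->4
Position of 1 (0) < position of 4 (2). Old order still valid.
Run Kahn's algorithm (break ties by smallest node id):
  initial in-degrees: [3, 0, 3, 1, 2]
  ready (indeg=0): [1]
  pop 1: indeg[0]->2; indeg[3]->0; indeg[4]->1 | ready=[3] | order so far=[1]
  pop 3: indeg[0]->1; indeg[2]->2; indeg[4]->0 | ready=[4] | order so far=[1, 3]
  pop 4: indeg[0]->0; indeg[2]->1 | ready=[0] | order so far=[1, 3, 4]
  pop 0: indeg[2]->0 | ready=[2] | order so far=[1, 3, 4, 0]
  pop 2: no out-edges | ready=[] | order so far=[1, 3, 4, 0, 2]
  Result: [1, 3, 4, 0, 2]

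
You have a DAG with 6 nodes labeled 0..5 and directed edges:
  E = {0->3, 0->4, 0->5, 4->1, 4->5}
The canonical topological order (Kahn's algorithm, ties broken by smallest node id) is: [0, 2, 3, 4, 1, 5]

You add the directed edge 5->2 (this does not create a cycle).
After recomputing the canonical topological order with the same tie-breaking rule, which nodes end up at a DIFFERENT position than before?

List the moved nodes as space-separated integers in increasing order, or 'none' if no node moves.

Answer: 1 2 3 4 5

Derivation:
Old toposort: [0, 2, 3, 4, 1, 5]
Added edge 5->2
Recompute Kahn (smallest-id tiebreak):
  initial in-degrees: [0, 1, 1, 1, 1, 2]
  ready (indeg=0): [0]
  pop 0: indeg[3]->0; indeg[4]->0; indeg[5]->1 | ready=[3, 4] | order so far=[0]
  pop 3: no out-edges | ready=[4] | order so far=[0, 3]
  pop 4: indeg[1]->0; indeg[5]->0 | ready=[1, 5] | order so far=[0, 3, 4]
  pop 1: no out-edges | ready=[5] | order so far=[0, 3, 4, 1]
  pop 5: indeg[2]->0 | ready=[2] | order so far=[0, 3, 4, 1, 5]
  pop 2: no out-edges | ready=[] | order so far=[0, 3, 4, 1, 5, 2]
New canonical toposort: [0, 3, 4, 1, 5, 2]
Compare positions:
  Node 0: index 0 -> 0 (same)
  Node 1: index 4 -> 3 (moved)
  Node 2: index 1 -> 5 (moved)
  Node 3: index 2 -> 1 (moved)
  Node 4: index 3 -> 2 (moved)
  Node 5: index 5 -> 4 (moved)
Nodes that changed position: 1 2 3 4 5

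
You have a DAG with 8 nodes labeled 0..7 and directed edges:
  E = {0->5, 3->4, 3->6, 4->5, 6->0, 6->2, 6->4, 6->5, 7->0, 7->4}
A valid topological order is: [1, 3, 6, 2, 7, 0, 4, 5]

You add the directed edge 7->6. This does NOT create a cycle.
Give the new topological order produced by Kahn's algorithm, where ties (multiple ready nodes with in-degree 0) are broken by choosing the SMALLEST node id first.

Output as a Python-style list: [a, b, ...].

Answer: [1, 3, 7, 6, 0, 2, 4, 5]

Derivation:
Old toposort: [1, 3, 6, 2, 7, 0, 4, 5]
Added edge: 7->6
Position of 7 (4) > position of 6 (2). Must reorder: 7 must now come before 6.
Run Kahn's algorithm (break ties by smallest node id):
  initial in-degrees: [2, 0, 1, 0, 3, 3, 2, 0]
  ready (indeg=0): [1, 3, 7]
  pop 1: no out-edges | ready=[3, 7] | order so far=[1]
  pop 3: indeg[4]->2; indeg[6]->1 | ready=[7] | order so far=[1, 3]
  pop 7: indeg[0]->1; indeg[4]->1; indeg[6]->0 | ready=[6] | order so far=[1, 3, 7]
  pop 6: indeg[0]->0; indeg[2]->0; indeg[4]->0; indeg[5]->2 | ready=[0, 2, 4] | order so far=[1, 3, 7, 6]
  pop 0: indeg[5]->1 | ready=[2, 4] | order so far=[1, 3, 7, 6, 0]
  pop 2: no out-edges | ready=[4] | order so far=[1, 3, 7, 6, 0, 2]
  pop 4: indeg[5]->0 | ready=[5] | order so far=[1, 3, 7, 6, 0, 2, 4]
  pop 5: no out-edges | ready=[] | order so far=[1, 3, 7, 6, 0, 2, 4, 5]
  Result: [1, 3, 7, 6, 0, 2, 4, 5]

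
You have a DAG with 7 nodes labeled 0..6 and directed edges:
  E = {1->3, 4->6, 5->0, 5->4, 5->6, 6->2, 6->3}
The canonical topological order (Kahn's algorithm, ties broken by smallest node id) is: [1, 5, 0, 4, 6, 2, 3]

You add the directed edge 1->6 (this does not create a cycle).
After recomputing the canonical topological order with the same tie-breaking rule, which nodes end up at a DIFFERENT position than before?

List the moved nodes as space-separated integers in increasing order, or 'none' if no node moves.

Answer: none

Derivation:
Old toposort: [1, 5, 0, 4, 6, 2, 3]
Added edge 1->6
Recompute Kahn (smallest-id tiebreak):
  initial in-degrees: [1, 0, 1, 2, 1, 0, 3]
  ready (indeg=0): [1, 5]
  pop 1: indeg[3]->1; indeg[6]->2 | ready=[5] | order so far=[1]
  pop 5: indeg[0]->0; indeg[4]->0; indeg[6]->1 | ready=[0, 4] | order so far=[1, 5]
  pop 0: no out-edges | ready=[4] | order so far=[1, 5, 0]
  pop 4: indeg[6]->0 | ready=[6] | order so far=[1, 5, 0, 4]
  pop 6: indeg[2]->0; indeg[3]->0 | ready=[2, 3] | order so far=[1, 5, 0, 4, 6]
  pop 2: no out-edges | ready=[3] | order so far=[1, 5, 0, 4, 6, 2]
  pop 3: no out-edges | ready=[] | order so far=[1, 5, 0, 4, 6, 2, 3]
New canonical toposort: [1, 5, 0, 4, 6, 2, 3]
Compare positions:
  Node 0: index 2 -> 2 (same)
  Node 1: index 0 -> 0 (same)
  Node 2: index 5 -> 5 (same)
  Node 3: index 6 -> 6 (same)
  Node 4: index 3 -> 3 (same)
  Node 5: index 1 -> 1 (same)
  Node 6: index 4 -> 4 (same)
Nodes that changed position: none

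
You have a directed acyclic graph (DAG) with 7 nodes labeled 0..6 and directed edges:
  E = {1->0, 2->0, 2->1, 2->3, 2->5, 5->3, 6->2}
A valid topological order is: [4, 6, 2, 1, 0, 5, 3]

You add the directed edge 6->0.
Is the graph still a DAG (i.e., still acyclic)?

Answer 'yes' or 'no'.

Given toposort: [4, 6, 2, 1, 0, 5, 3]
Position of 6: index 1; position of 0: index 4
New edge 6->0: forward
Forward edge: respects the existing order. Still a DAG, same toposort still valid.
Still a DAG? yes

Answer: yes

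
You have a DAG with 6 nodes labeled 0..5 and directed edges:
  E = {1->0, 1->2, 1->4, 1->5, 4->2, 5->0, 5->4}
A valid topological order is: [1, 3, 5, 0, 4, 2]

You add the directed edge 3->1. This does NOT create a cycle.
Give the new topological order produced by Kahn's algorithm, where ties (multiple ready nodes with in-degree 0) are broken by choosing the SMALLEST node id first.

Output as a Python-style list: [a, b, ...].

Answer: [3, 1, 5, 0, 4, 2]

Derivation:
Old toposort: [1, 3, 5, 0, 4, 2]
Added edge: 3->1
Position of 3 (1) > position of 1 (0). Must reorder: 3 must now come before 1.
Run Kahn's algorithm (break ties by smallest node id):
  initial in-degrees: [2, 1, 2, 0, 2, 1]
  ready (indeg=0): [3]
  pop 3: indeg[1]->0 | ready=[1] | order so far=[3]
  pop 1: indeg[0]->1; indeg[2]->1; indeg[4]->1; indeg[5]->0 | ready=[5] | order so far=[3, 1]
  pop 5: indeg[0]->0; indeg[4]->0 | ready=[0, 4] | order so far=[3, 1, 5]
  pop 0: no out-edges | ready=[4] | order so far=[3, 1, 5, 0]
  pop 4: indeg[2]->0 | ready=[2] | order so far=[3, 1, 5, 0, 4]
  pop 2: no out-edges | ready=[] | order so far=[3, 1, 5, 0, 4, 2]
  Result: [3, 1, 5, 0, 4, 2]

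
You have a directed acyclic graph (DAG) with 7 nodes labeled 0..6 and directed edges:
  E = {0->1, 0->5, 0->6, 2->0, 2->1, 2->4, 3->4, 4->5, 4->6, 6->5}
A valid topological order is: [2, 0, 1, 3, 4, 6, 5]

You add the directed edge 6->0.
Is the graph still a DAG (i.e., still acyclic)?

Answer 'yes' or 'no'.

Answer: no

Derivation:
Given toposort: [2, 0, 1, 3, 4, 6, 5]
Position of 6: index 5; position of 0: index 1
New edge 6->0: backward (u after v in old order)
Backward edge: old toposort is now invalid. Check if this creates a cycle.
Does 0 already reach 6? Reachable from 0: [0, 1, 5, 6]. YES -> cycle!
Still a DAG? no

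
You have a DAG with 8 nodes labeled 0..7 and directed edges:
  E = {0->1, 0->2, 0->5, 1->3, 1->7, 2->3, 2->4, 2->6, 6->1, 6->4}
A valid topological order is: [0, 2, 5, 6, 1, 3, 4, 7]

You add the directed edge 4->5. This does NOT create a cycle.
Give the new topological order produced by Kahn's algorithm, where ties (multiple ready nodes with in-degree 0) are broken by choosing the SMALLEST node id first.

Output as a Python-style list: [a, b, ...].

Old toposort: [0, 2, 5, 6, 1, 3, 4, 7]
Added edge: 4->5
Position of 4 (6) > position of 5 (2). Must reorder: 4 must now come before 5.
Run Kahn's algorithm (break ties by smallest node id):
  initial in-degrees: [0, 2, 1, 2, 2, 2, 1, 1]
  ready (indeg=0): [0]
  pop 0: indeg[1]->1; indeg[2]->0; indeg[5]->1 | ready=[2] | order so far=[0]
  pop 2: indeg[3]->1; indeg[4]->1; indeg[6]->0 | ready=[6] | order so far=[0, 2]
  pop 6: indeg[1]->0; indeg[4]->0 | ready=[1, 4] | order so far=[0, 2, 6]
  pop 1: indeg[3]->0; indeg[7]->0 | ready=[3, 4, 7] | order so far=[0, 2, 6, 1]
  pop 3: no out-edges | ready=[4, 7] | order so far=[0, 2, 6, 1, 3]
  pop 4: indeg[5]->0 | ready=[5, 7] | order so far=[0, 2, 6, 1, 3, 4]
  pop 5: no out-edges | ready=[7] | order so far=[0, 2, 6, 1, 3, 4, 5]
  pop 7: no out-edges | ready=[] | order so far=[0, 2, 6, 1, 3, 4, 5, 7]
  Result: [0, 2, 6, 1, 3, 4, 5, 7]

Answer: [0, 2, 6, 1, 3, 4, 5, 7]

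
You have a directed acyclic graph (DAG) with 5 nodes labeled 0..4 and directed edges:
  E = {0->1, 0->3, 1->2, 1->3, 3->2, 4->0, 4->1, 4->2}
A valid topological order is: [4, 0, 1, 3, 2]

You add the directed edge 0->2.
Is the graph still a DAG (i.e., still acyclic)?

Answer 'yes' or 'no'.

Answer: yes

Derivation:
Given toposort: [4, 0, 1, 3, 2]
Position of 0: index 1; position of 2: index 4
New edge 0->2: forward
Forward edge: respects the existing order. Still a DAG, same toposort still valid.
Still a DAG? yes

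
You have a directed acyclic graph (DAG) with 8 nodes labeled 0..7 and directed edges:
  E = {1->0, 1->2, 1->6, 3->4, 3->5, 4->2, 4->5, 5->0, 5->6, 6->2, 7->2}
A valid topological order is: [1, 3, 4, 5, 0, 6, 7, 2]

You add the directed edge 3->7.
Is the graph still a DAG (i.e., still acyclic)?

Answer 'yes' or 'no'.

Answer: yes

Derivation:
Given toposort: [1, 3, 4, 5, 0, 6, 7, 2]
Position of 3: index 1; position of 7: index 6
New edge 3->7: forward
Forward edge: respects the existing order. Still a DAG, same toposort still valid.
Still a DAG? yes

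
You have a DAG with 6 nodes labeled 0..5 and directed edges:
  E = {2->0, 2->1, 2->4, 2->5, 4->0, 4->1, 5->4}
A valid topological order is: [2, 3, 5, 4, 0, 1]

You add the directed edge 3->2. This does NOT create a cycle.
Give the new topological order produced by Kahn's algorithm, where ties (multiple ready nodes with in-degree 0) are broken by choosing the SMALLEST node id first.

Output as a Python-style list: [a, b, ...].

Answer: [3, 2, 5, 4, 0, 1]

Derivation:
Old toposort: [2, 3, 5, 4, 0, 1]
Added edge: 3->2
Position of 3 (1) > position of 2 (0). Must reorder: 3 must now come before 2.
Run Kahn's algorithm (break ties by smallest node id):
  initial in-degrees: [2, 2, 1, 0, 2, 1]
  ready (indeg=0): [3]
  pop 3: indeg[2]->0 | ready=[2] | order so far=[3]
  pop 2: indeg[0]->1; indeg[1]->1; indeg[4]->1; indeg[5]->0 | ready=[5] | order so far=[3, 2]
  pop 5: indeg[4]->0 | ready=[4] | order so far=[3, 2, 5]
  pop 4: indeg[0]->0; indeg[1]->0 | ready=[0, 1] | order so far=[3, 2, 5, 4]
  pop 0: no out-edges | ready=[1] | order so far=[3, 2, 5, 4, 0]
  pop 1: no out-edges | ready=[] | order so far=[3, 2, 5, 4, 0, 1]
  Result: [3, 2, 5, 4, 0, 1]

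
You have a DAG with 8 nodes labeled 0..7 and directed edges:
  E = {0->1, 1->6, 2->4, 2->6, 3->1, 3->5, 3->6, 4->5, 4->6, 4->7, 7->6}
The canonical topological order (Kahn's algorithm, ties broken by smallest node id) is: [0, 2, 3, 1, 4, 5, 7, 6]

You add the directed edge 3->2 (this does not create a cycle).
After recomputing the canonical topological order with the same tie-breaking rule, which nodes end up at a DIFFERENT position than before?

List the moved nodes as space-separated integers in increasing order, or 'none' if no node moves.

Old toposort: [0, 2, 3, 1, 4, 5, 7, 6]
Added edge 3->2
Recompute Kahn (smallest-id tiebreak):
  initial in-degrees: [0, 2, 1, 0, 1, 2, 5, 1]
  ready (indeg=0): [0, 3]
  pop 0: indeg[1]->1 | ready=[3] | order so far=[0]
  pop 3: indeg[1]->0; indeg[2]->0; indeg[5]->1; indeg[6]->4 | ready=[1, 2] | order so far=[0, 3]
  pop 1: indeg[6]->3 | ready=[2] | order so far=[0, 3, 1]
  pop 2: indeg[4]->0; indeg[6]->2 | ready=[4] | order so far=[0, 3, 1, 2]
  pop 4: indeg[5]->0; indeg[6]->1; indeg[7]->0 | ready=[5, 7] | order so far=[0, 3, 1, 2, 4]
  pop 5: no out-edges | ready=[7] | order so far=[0, 3, 1, 2, 4, 5]
  pop 7: indeg[6]->0 | ready=[6] | order so far=[0, 3, 1, 2, 4, 5, 7]
  pop 6: no out-edges | ready=[] | order so far=[0, 3, 1, 2, 4, 5, 7, 6]
New canonical toposort: [0, 3, 1, 2, 4, 5, 7, 6]
Compare positions:
  Node 0: index 0 -> 0 (same)
  Node 1: index 3 -> 2 (moved)
  Node 2: index 1 -> 3 (moved)
  Node 3: index 2 -> 1 (moved)
  Node 4: index 4 -> 4 (same)
  Node 5: index 5 -> 5 (same)
  Node 6: index 7 -> 7 (same)
  Node 7: index 6 -> 6 (same)
Nodes that changed position: 1 2 3

Answer: 1 2 3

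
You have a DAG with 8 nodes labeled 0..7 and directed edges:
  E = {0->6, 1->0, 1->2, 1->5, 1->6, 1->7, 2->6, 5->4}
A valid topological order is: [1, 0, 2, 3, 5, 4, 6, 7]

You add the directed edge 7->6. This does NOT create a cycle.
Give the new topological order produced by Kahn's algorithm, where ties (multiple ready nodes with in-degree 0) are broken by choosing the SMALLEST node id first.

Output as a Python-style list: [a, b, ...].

Answer: [1, 0, 2, 3, 5, 4, 7, 6]

Derivation:
Old toposort: [1, 0, 2, 3, 5, 4, 6, 7]
Added edge: 7->6
Position of 7 (7) > position of 6 (6). Must reorder: 7 must now come before 6.
Run Kahn's algorithm (break ties by smallest node id):
  initial in-degrees: [1, 0, 1, 0, 1, 1, 4, 1]
  ready (indeg=0): [1, 3]
  pop 1: indeg[0]->0; indeg[2]->0; indeg[5]->0; indeg[6]->3; indeg[7]->0 | ready=[0, 2, 3, 5, 7] | order so far=[1]
  pop 0: indeg[6]->2 | ready=[2, 3, 5, 7] | order so far=[1, 0]
  pop 2: indeg[6]->1 | ready=[3, 5, 7] | order so far=[1, 0, 2]
  pop 3: no out-edges | ready=[5, 7] | order so far=[1, 0, 2, 3]
  pop 5: indeg[4]->0 | ready=[4, 7] | order so far=[1, 0, 2, 3, 5]
  pop 4: no out-edges | ready=[7] | order so far=[1, 0, 2, 3, 5, 4]
  pop 7: indeg[6]->0 | ready=[6] | order so far=[1, 0, 2, 3, 5, 4, 7]
  pop 6: no out-edges | ready=[] | order so far=[1, 0, 2, 3, 5, 4, 7, 6]
  Result: [1, 0, 2, 3, 5, 4, 7, 6]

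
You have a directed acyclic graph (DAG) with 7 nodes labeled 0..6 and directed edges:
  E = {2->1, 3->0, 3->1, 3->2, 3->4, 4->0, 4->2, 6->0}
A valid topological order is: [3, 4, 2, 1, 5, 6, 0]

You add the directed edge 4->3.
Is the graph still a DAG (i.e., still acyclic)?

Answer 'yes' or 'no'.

Answer: no

Derivation:
Given toposort: [3, 4, 2, 1, 5, 6, 0]
Position of 4: index 1; position of 3: index 0
New edge 4->3: backward (u after v in old order)
Backward edge: old toposort is now invalid. Check if this creates a cycle.
Does 3 already reach 4? Reachable from 3: [0, 1, 2, 3, 4]. YES -> cycle!
Still a DAG? no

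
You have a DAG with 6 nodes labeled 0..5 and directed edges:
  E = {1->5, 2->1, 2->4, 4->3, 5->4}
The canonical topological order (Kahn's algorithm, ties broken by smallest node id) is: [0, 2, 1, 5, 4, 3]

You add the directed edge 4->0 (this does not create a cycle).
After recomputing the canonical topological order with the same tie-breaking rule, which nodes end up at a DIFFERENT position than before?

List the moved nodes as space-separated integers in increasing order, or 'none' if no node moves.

Answer: 0 1 2 4 5

Derivation:
Old toposort: [0, 2, 1, 5, 4, 3]
Added edge 4->0
Recompute Kahn (smallest-id tiebreak):
  initial in-degrees: [1, 1, 0, 1, 2, 1]
  ready (indeg=0): [2]
  pop 2: indeg[1]->0; indeg[4]->1 | ready=[1] | order so far=[2]
  pop 1: indeg[5]->0 | ready=[5] | order so far=[2, 1]
  pop 5: indeg[4]->0 | ready=[4] | order so far=[2, 1, 5]
  pop 4: indeg[0]->0; indeg[3]->0 | ready=[0, 3] | order so far=[2, 1, 5, 4]
  pop 0: no out-edges | ready=[3] | order so far=[2, 1, 5, 4, 0]
  pop 3: no out-edges | ready=[] | order so far=[2, 1, 5, 4, 0, 3]
New canonical toposort: [2, 1, 5, 4, 0, 3]
Compare positions:
  Node 0: index 0 -> 4 (moved)
  Node 1: index 2 -> 1 (moved)
  Node 2: index 1 -> 0 (moved)
  Node 3: index 5 -> 5 (same)
  Node 4: index 4 -> 3 (moved)
  Node 5: index 3 -> 2 (moved)
Nodes that changed position: 0 1 2 4 5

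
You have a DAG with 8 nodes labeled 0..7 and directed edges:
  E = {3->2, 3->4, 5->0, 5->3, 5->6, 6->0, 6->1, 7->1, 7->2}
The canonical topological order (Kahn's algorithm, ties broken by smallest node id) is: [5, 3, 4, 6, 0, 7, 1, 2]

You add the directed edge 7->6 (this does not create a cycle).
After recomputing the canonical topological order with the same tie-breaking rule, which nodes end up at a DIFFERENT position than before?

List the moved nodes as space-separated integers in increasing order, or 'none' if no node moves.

Answer: 0 1 2 6 7

Derivation:
Old toposort: [5, 3, 4, 6, 0, 7, 1, 2]
Added edge 7->6
Recompute Kahn (smallest-id tiebreak):
  initial in-degrees: [2, 2, 2, 1, 1, 0, 2, 0]
  ready (indeg=0): [5, 7]
  pop 5: indeg[0]->1; indeg[3]->0; indeg[6]->1 | ready=[3, 7] | order so far=[5]
  pop 3: indeg[2]->1; indeg[4]->0 | ready=[4, 7] | order so far=[5, 3]
  pop 4: no out-edges | ready=[7] | order so far=[5, 3, 4]
  pop 7: indeg[1]->1; indeg[2]->0; indeg[6]->0 | ready=[2, 6] | order so far=[5, 3, 4, 7]
  pop 2: no out-edges | ready=[6] | order so far=[5, 3, 4, 7, 2]
  pop 6: indeg[0]->0; indeg[1]->0 | ready=[0, 1] | order so far=[5, 3, 4, 7, 2, 6]
  pop 0: no out-edges | ready=[1] | order so far=[5, 3, 4, 7, 2, 6, 0]
  pop 1: no out-edges | ready=[] | order so far=[5, 3, 4, 7, 2, 6, 0, 1]
New canonical toposort: [5, 3, 4, 7, 2, 6, 0, 1]
Compare positions:
  Node 0: index 4 -> 6 (moved)
  Node 1: index 6 -> 7 (moved)
  Node 2: index 7 -> 4 (moved)
  Node 3: index 1 -> 1 (same)
  Node 4: index 2 -> 2 (same)
  Node 5: index 0 -> 0 (same)
  Node 6: index 3 -> 5 (moved)
  Node 7: index 5 -> 3 (moved)
Nodes that changed position: 0 1 2 6 7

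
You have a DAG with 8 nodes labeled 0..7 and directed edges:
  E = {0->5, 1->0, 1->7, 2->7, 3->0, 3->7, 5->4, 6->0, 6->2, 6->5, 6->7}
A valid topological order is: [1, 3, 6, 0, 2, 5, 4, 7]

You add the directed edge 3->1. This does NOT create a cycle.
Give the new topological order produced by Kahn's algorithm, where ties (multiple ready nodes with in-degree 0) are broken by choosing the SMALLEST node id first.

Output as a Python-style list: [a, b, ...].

Answer: [3, 1, 6, 0, 2, 5, 4, 7]

Derivation:
Old toposort: [1, 3, 6, 0, 2, 5, 4, 7]
Added edge: 3->1
Position of 3 (1) > position of 1 (0). Must reorder: 3 must now come before 1.
Run Kahn's algorithm (break ties by smallest node id):
  initial in-degrees: [3, 1, 1, 0, 1, 2, 0, 4]
  ready (indeg=0): [3, 6]
  pop 3: indeg[0]->2; indeg[1]->0; indeg[7]->3 | ready=[1, 6] | order so far=[3]
  pop 1: indeg[0]->1; indeg[7]->2 | ready=[6] | order so far=[3, 1]
  pop 6: indeg[0]->0; indeg[2]->0; indeg[5]->1; indeg[7]->1 | ready=[0, 2] | order so far=[3, 1, 6]
  pop 0: indeg[5]->0 | ready=[2, 5] | order so far=[3, 1, 6, 0]
  pop 2: indeg[7]->0 | ready=[5, 7] | order so far=[3, 1, 6, 0, 2]
  pop 5: indeg[4]->0 | ready=[4, 7] | order so far=[3, 1, 6, 0, 2, 5]
  pop 4: no out-edges | ready=[7] | order so far=[3, 1, 6, 0, 2, 5, 4]
  pop 7: no out-edges | ready=[] | order so far=[3, 1, 6, 0, 2, 5, 4, 7]
  Result: [3, 1, 6, 0, 2, 5, 4, 7]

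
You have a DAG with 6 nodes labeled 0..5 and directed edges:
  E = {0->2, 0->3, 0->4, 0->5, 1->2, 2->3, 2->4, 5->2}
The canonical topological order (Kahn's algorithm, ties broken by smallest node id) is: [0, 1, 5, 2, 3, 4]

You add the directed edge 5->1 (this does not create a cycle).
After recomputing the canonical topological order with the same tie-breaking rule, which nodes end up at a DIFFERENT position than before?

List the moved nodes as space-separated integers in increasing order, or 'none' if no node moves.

Old toposort: [0, 1, 5, 2, 3, 4]
Added edge 5->1
Recompute Kahn (smallest-id tiebreak):
  initial in-degrees: [0, 1, 3, 2, 2, 1]
  ready (indeg=0): [0]
  pop 0: indeg[2]->2; indeg[3]->1; indeg[4]->1; indeg[5]->0 | ready=[5] | order so far=[0]
  pop 5: indeg[1]->0; indeg[2]->1 | ready=[1] | order so far=[0, 5]
  pop 1: indeg[2]->0 | ready=[2] | order so far=[0, 5, 1]
  pop 2: indeg[3]->0; indeg[4]->0 | ready=[3, 4] | order so far=[0, 5, 1, 2]
  pop 3: no out-edges | ready=[4] | order so far=[0, 5, 1, 2, 3]
  pop 4: no out-edges | ready=[] | order so far=[0, 5, 1, 2, 3, 4]
New canonical toposort: [0, 5, 1, 2, 3, 4]
Compare positions:
  Node 0: index 0 -> 0 (same)
  Node 1: index 1 -> 2 (moved)
  Node 2: index 3 -> 3 (same)
  Node 3: index 4 -> 4 (same)
  Node 4: index 5 -> 5 (same)
  Node 5: index 2 -> 1 (moved)
Nodes that changed position: 1 5

Answer: 1 5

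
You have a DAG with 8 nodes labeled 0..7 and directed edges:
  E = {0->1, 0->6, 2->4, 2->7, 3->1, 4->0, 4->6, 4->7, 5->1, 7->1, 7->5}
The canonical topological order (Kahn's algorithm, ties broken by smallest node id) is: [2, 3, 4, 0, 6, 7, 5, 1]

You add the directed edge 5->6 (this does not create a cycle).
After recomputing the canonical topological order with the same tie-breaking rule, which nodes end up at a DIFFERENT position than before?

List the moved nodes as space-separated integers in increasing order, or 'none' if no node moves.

Answer: 1 5 6 7

Derivation:
Old toposort: [2, 3, 4, 0, 6, 7, 5, 1]
Added edge 5->6
Recompute Kahn (smallest-id tiebreak):
  initial in-degrees: [1, 4, 0, 0, 1, 1, 3, 2]
  ready (indeg=0): [2, 3]
  pop 2: indeg[4]->0; indeg[7]->1 | ready=[3, 4] | order so far=[2]
  pop 3: indeg[1]->3 | ready=[4] | order so far=[2, 3]
  pop 4: indeg[0]->0; indeg[6]->2; indeg[7]->0 | ready=[0, 7] | order so far=[2, 3, 4]
  pop 0: indeg[1]->2; indeg[6]->1 | ready=[7] | order so far=[2, 3, 4, 0]
  pop 7: indeg[1]->1; indeg[5]->0 | ready=[5] | order so far=[2, 3, 4, 0, 7]
  pop 5: indeg[1]->0; indeg[6]->0 | ready=[1, 6] | order so far=[2, 3, 4, 0, 7, 5]
  pop 1: no out-edges | ready=[6] | order so far=[2, 3, 4, 0, 7, 5, 1]
  pop 6: no out-edges | ready=[] | order so far=[2, 3, 4, 0, 7, 5, 1, 6]
New canonical toposort: [2, 3, 4, 0, 7, 5, 1, 6]
Compare positions:
  Node 0: index 3 -> 3 (same)
  Node 1: index 7 -> 6 (moved)
  Node 2: index 0 -> 0 (same)
  Node 3: index 1 -> 1 (same)
  Node 4: index 2 -> 2 (same)
  Node 5: index 6 -> 5 (moved)
  Node 6: index 4 -> 7 (moved)
  Node 7: index 5 -> 4 (moved)
Nodes that changed position: 1 5 6 7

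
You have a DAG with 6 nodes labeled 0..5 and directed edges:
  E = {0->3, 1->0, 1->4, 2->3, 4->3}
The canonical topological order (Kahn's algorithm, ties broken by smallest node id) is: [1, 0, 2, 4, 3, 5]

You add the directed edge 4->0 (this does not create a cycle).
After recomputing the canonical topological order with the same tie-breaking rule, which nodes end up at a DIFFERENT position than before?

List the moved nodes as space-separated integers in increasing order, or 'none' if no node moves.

Old toposort: [1, 0, 2, 4, 3, 5]
Added edge 4->0
Recompute Kahn (smallest-id tiebreak):
  initial in-degrees: [2, 0, 0, 3, 1, 0]
  ready (indeg=0): [1, 2, 5]
  pop 1: indeg[0]->1; indeg[4]->0 | ready=[2, 4, 5] | order so far=[1]
  pop 2: indeg[3]->2 | ready=[4, 5] | order so far=[1, 2]
  pop 4: indeg[0]->0; indeg[3]->1 | ready=[0, 5] | order so far=[1, 2, 4]
  pop 0: indeg[3]->0 | ready=[3, 5] | order so far=[1, 2, 4, 0]
  pop 3: no out-edges | ready=[5] | order so far=[1, 2, 4, 0, 3]
  pop 5: no out-edges | ready=[] | order so far=[1, 2, 4, 0, 3, 5]
New canonical toposort: [1, 2, 4, 0, 3, 5]
Compare positions:
  Node 0: index 1 -> 3 (moved)
  Node 1: index 0 -> 0 (same)
  Node 2: index 2 -> 1 (moved)
  Node 3: index 4 -> 4 (same)
  Node 4: index 3 -> 2 (moved)
  Node 5: index 5 -> 5 (same)
Nodes that changed position: 0 2 4

Answer: 0 2 4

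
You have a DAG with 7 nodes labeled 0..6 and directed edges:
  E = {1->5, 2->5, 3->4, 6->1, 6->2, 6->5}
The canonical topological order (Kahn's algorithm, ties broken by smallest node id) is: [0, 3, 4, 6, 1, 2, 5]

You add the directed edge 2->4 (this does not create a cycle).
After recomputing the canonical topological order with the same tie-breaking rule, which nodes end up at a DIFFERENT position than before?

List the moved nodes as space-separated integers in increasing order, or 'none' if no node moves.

Answer: 1 2 4 6

Derivation:
Old toposort: [0, 3, 4, 6, 1, 2, 5]
Added edge 2->4
Recompute Kahn (smallest-id tiebreak):
  initial in-degrees: [0, 1, 1, 0, 2, 3, 0]
  ready (indeg=0): [0, 3, 6]
  pop 0: no out-edges | ready=[3, 6] | order so far=[0]
  pop 3: indeg[4]->1 | ready=[6] | order so far=[0, 3]
  pop 6: indeg[1]->0; indeg[2]->0; indeg[5]->2 | ready=[1, 2] | order so far=[0, 3, 6]
  pop 1: indeg[5]->1 | ready=[2] | order so far=[0, 3, 6, 1]
  pop 2: indeg[4]->0; indeg[5]->0 | ready=[4, 5] | order so far=[0, 3, 6, 1, 2]
  pop 4: no out-edges | ready=[5] | order so far=[0, 3, 6, 1, 2, 4]
  pop 5: no out-edges | ready=[] | order so far=[0, 3, 6, 1, 2, 4, 5]
New canonical toposort: [0, 3, 6, 1, 2, 4, 5]
Compare positions:
  Node 0: index 0 -> 0 (same)
  Node 1: index 4 -> 3 (moved)
  Node 2: index 5 -> 4 (moved)
  Node 3: index 1 -> 1 (same)
  Node 4: index 2 -> 5 (moved)
  Node 5: index 6 -> 6 (same)
  Node 6: index 3 -> 2 (moved)
Nodes that changed position: 1 2 4 6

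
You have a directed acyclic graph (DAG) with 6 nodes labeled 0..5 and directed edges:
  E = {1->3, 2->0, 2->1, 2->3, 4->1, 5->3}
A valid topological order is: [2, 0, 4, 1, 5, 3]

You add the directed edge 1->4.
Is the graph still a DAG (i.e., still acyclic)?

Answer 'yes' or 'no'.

Answer: no

Derivation:
Given toposort: [2, 0, 4, 1, 5, 3]
Position of 1: index 3; position of 4: index 2
New edge 1->4: backward (u after v in old order)
Backward edge: old toposort is now invalid. Check if this creates a cycle.
Does 4 already reach 1? Reachable from 4: [1, 3, 4]. YES -> cycle!
Still a DAG? no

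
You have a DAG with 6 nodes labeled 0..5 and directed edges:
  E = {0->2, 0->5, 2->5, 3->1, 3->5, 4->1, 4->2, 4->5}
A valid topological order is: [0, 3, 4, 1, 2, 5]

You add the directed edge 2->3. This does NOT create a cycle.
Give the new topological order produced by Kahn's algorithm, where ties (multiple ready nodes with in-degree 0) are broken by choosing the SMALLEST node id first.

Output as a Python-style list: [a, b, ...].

Old toposort: [0, 3, 4, 1, 2, 5]
Added edge: 2->3
Position of 2 (4) > position of 3 (1). Must reorder: 2 must now come before 3.
Run Kahn's algorithm (break ties by smallest node id):
  initial in-degrees: [0, 2, 2, 1, 0, 4]
  ready (indeg=0): [0, 4]
  pop 0: indeg[2]->1; indeg[5]->3 | ready=[4] | order so far=[0]
  pop 4: indeg[1]->1; indeg[2]->0; indeg[5]->2 | ready=[2] | order so far=[0, 4]
  pop 2: indeg[3]->0; indeg[5]->1 | ready=[3] | order so far=[0, 4, 2]
  pop 3: indeg[1]->0; indeg[5]->0 | ready=[1, 5] | order so far=[0, 4, 2, 3]
  pop 1: no out-edges | ready=[5] | order so far=[0, 4, 2, 3, 1]
  pop 5: no out-edges | ready=[] | order so far=[0, 4, 2, 3, 1, 5]
  Result: [0, 4, 2, 3, 1, 5]

Answer: [0, 4, 2, 3, 1, 5]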